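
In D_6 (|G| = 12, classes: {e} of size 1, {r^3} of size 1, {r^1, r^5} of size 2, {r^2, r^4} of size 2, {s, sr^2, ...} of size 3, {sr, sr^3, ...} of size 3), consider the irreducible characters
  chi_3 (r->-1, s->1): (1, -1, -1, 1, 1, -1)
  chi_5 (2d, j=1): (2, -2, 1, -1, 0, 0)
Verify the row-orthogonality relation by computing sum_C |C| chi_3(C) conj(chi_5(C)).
Sum = 0; so <chi_3, chi_5> = 0 (distinct irreducibles are orthogonal).

Derivation: Compute term by term over conjugacy classes (|C| * chi_3(C) * conj(chi_5(C))):
  1*(1)*conj(2) + 1*(-1)*conj(-2) + 2*(-1)*conj(1) + 2*(1)*conj(-1) + 3*(1)*conj(0) + 3*(-1)*conj(0)
  = (2) + (2) + (-2) + (-2) + (0) + (0)
  = 0.
Dividing by |G| = 12 gives 0/12 = 0, matching the row-orthogonality relation <chi_3, chi_5> = [chi_3 = chi_5].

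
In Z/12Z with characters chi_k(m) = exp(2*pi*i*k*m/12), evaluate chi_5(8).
chi_5(8) = zeta_12^40 = exp(2*I*pi/3)

Reasoning: chi_5(8) = zeta_12^(5*8) = zeta_12^40. Since zeta_12^12 = 1, this equals zeta_12^4 = exp(2*pi*i*4/12) = exp(2*I*pi/3).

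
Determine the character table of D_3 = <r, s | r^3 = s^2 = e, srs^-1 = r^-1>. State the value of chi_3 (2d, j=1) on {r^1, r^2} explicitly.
Conjugacy classes: {e} of size 1, {r^1, r^2} of size 2, {s, sr, ..., sr^2} of size 3.
Character table:
  irrep \ class              {e} (size 1)  {r^1, r^2} (size 2)  {s, sr, ..., sr^2} (size 3)
  chi_1 (triv)               1             1                    1                          
  chi_2 (sign: r->1, s->-1)  1             1                    -1                         
  chi_3 (2d, j=1)            2             -1                   0                          

Spot check: chi_3 (2d, j=1) on {r^1, r^2} = -1.

Argument: D_3 has order 2*3 = 6 with 3 conjugacy classes, hence 3 irreducibles. Sum of squared dims 1 + 1 + 4 = 6 = |G|. Linear characters come from the abelianisation; the 2-dimensional irreps have character r^k -> 2*cos(2*pi*j*k/3), reflections -> 0.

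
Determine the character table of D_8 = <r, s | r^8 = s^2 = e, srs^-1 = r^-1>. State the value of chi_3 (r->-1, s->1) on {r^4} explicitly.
Conjugacy classes: {e} of size 1, {r^4} of size 1, {r^1, r^7} of size 2, {r^2, r^6} of size 2, {r^3, r^5} of size 2, {s, sr^2, ...} of size 4, {sr, sr^3, ...} of size 4.
Character table:
  irrep \ class              {e} (size 1)  {r^4} (size 1)  {r^1, r^7} (size 2)  {r^2, r^6} (size 2)  {r^3, r^5} (size 2)  {s, sr^2, ...} (size 4)  {sr, sr^3, ...} (size 4)
  chi_1 (triv)               1             1               1                    1                    1                    1                        1                       
  chi_2 (sign: r->1, s->-1)  1             1               1                    1                    1                    -1                       -1                      
  chi_3 (r->-1, s->1)        1             1               -1                   1                    -1                   1                        -1                      
  chi_4 (r->-1, s->-1)       1             1               -1                   1                    -1                   -1                       1                       
  chi_5 (2d, j=1)            2             -2              sqrt(2)              0                    -sqrt(2)             0                        0                       
  chi_6 (2d, j=2)            2             2               0                    -2                   0                    0                        0                       
  chi_7 (2d, j=3)            2             -2              -sqrt(2)             0                    sqrt(2)              0                        0                       

Spot check: chi_3 (r->-1, s->1) on {r^4} = 1.

Proof sketch: D_8 has order 2*8 = 16 with 7 conjugacy classes, hence 7 irreducibles. Sum of squared dims 1 + 1 + 1 + 1 + 4 + 4 + 4 = 16 = |G|. Linear characters come from the abelianisation; the 2-dimensional irreps have character r^k -> 2*cos(2*pi*j*k/8), reflections -> 0.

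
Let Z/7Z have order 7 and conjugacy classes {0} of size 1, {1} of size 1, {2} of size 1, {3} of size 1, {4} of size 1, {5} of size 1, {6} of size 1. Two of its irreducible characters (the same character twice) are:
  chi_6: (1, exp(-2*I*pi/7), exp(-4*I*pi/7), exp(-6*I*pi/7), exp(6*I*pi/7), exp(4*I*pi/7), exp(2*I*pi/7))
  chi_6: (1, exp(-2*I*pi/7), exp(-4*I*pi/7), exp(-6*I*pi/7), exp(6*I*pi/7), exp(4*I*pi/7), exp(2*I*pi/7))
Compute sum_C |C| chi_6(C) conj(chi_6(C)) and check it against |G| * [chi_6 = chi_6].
Sum = 7 = |G| = 7; so <chi_6, chi_6> = 1 (norm-1 confirms irreducibility).

Proof sketch: Compute term by term over conjugacy classes (|C| * chi_6(C) * conj(chi_6(C))):
  1*(1)*conj(1) + 1*(exp(-2*I*pi/7))*conj(exp(-2*I*pi/7)) + 1*(exp(-4*I*pi/7))*conj(exp(-4*I*pi/7)) + 1*(exp(-6*I*pi/7))*conj(exp(-6*I*pi/7)) + 1*(exp(6*I*pi/7))*conj(exp(6*I*pi/7)) + 1*(exp(4*I*pi/7))*conj(exp(4*I*pi/7)) + 1*(exp(2*I*pi/7))*conj(exp(2*I*pi/7))
  = (1) + (1) + (1) + (1) + (1) + (1) + (1)
  = 7.
(Exp terms are combined using exp(i*s)*conj(exp(i*t)) = exp(i*(s-t)), and sums of them are collapsed using the identity that for every m > 1 the m distinct m-th roots of unity sum to 0, e.g. 1 + exp(2*I*pi/3) + exp(-2*I*pi/3) = 0.)
Dividing by |G| = 7 gives 7/7 = 1, matching the row-orthogonality relation <chi_6, chi_6> = [chi_6 = chi_6].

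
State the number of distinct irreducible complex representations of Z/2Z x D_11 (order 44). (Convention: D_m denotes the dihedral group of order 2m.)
14

Derivation: The number of irreducible complex representations of a finite group equals its number of conjugacy classes. For a direct product, #classes(G x H) = #classes(G) * #classes(H). Z/2Z has 2 classes (abelian), D_11 has 7 classes, so 2 * 7 = 14, so Z/2Z x D_11 (order 44) has exactly 14 irreducible complex representations.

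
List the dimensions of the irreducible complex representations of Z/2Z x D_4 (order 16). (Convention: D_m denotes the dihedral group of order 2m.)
Dimensions: 1, 1, 1, 1, 1, 1, 1, 1, 2, 2

Why: There are 10 irreducibles (= number of conjugacy classes). Their dimensions d_i satisfy sum d_i^2 = |G| = 16: 1 + 1 + 1 + 1 + 1 + 1 + 1 + 1 + 4 + 4 = 16. (For the product with Z/2Z: each of the 2 1-dim characters of Z/2Z tensors with each irrep of D_4, giving 2 copies of each D_4-dimension.)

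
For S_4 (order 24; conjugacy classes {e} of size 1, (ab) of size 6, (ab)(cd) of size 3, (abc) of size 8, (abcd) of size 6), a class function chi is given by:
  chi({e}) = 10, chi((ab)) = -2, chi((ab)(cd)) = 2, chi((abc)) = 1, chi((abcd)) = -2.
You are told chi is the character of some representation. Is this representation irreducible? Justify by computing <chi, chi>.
Not irreducible (reducible): <chi, chi> = 7 > 1.

Derivation: <chi, chi> = (1/|G|) sum_C |C| * |chi(C)|^2 = (1/24)[1*|10|^2 + 6*|-2|^2 + 3*|2|^2 + 8*|1|^2 + 6*|-2|^2]
  = (1/24)[(100) + (24) + (12) + (8) + (24)] = 168/24 = 7.
A character is irreducible iff <chi, chi> = 1, so this representation is reducible.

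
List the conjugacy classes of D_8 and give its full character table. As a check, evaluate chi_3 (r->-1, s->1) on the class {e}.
Conjugacy classes: {e} of size 1, {r^4} of size 1, {r^1, r^7} of size 2, {r^2, r^6} of size 2, {r^3, r^5} of size 2, {s, sr^2, ...} of size 4, {sr, sr^3, ...} of size 4.
Character table:
  irrep \ class              {e} (size 1)  {r^4} (size 1)  {r^1, r^7} (size 2)  {r^2, r^6} (size 2)  {r^3, r^5} (size 2)  {s, sr^2, ...} (size 4)  {sr, sr^3, ...} (size 4)
  chi_1 (triv)               1             1               1                    1                    1                    1                        1                       
  chi_2 (sign: r->1, s->-1)  1             1               1                    1                    1                    -1                       -1                      
  chi_3 (r->-1, s->1)        1             1               -1                   1                    -1                   1                        -1                      
  chi_4 (r->-1, s->-1)       1             1               -1                   1                    -1                   -1                       1                       
  chi_5 (2d, j=1)            2             -2              sqrt(2)              0                    -sqrt(2)             0                        0                       
  chi_6 (2d, j=2)            2             2               0                    -2                   0                    0                        0                       
  chi_7 (2d, j=3)            2             -2              -sqrt(2)             0                    sqrt(2)              0                        0                       

Spot check: chi_3 (r->-1, s->1) on {e} = 1.

Argument: D_8 has order 2*8 = 16 with 7 conjugacy classes, hence 7 irreducibles. Sum of squared dims 1 + 1 + 1 + 1 + 4 + 4 + 4 = 16 = |G|. Linear characters come from the abelianisation; the 2-dimensional irreps have character r^k -> 2*cos(2*pi*j*k/8), reflections -> 0.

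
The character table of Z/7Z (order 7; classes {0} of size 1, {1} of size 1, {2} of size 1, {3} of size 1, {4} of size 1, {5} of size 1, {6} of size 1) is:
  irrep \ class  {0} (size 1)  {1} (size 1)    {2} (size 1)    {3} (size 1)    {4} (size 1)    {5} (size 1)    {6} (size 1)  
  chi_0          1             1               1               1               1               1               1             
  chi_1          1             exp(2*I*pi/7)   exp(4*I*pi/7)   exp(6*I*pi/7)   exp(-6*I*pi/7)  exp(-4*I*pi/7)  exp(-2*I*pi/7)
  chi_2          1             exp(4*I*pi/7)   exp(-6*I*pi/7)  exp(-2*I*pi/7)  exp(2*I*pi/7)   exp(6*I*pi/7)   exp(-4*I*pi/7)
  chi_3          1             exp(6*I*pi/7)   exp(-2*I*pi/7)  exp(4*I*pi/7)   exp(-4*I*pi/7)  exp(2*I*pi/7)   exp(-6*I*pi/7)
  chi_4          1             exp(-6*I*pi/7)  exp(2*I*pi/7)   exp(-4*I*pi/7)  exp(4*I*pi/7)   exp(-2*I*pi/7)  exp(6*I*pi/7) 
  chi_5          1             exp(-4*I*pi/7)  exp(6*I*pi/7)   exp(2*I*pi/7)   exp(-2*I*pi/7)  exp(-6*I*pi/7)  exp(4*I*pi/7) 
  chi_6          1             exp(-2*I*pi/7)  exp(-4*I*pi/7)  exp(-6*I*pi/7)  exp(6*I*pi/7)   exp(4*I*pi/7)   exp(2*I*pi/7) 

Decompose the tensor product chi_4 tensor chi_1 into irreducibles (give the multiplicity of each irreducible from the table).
chi_4 tensor chi_1 = chi_5 (all other irreducibles have multiplicity 0).

Explanation: The character of a tensor product is the pointwise product (chi_4 * chi_1)(C) = chi_4(C) * chi_1(C):
  {0}: (1)*(1), {1}: (exp(-6*I*pi/7))*(exp(2*I*pi/7)), {2}: (exp(2*I*pi/7))*(exp(4*I*pi/7)), {3}: (exp(-4*I*pi/7))*(exp(6*I*pi/7)), {4}: (exp(4*I*pi/7))*(exp(-6*I*pi/7)), {5}: (exp(-2*I*pi/7))*(exp(-4*I*pi/7)), {6}: (exp(6*I*pi/7))*(exp(-2*I*pi/7))
so (chi_4 * chi_1) takes values
  {0} -> 1, {1} -> exp(-4*I*pi/7), {2} -> exp(6*I*pi/7), {3} -> exp(2*I*pi/7), {4} -> exp(-2*I*pi/7), {5} -> exp(-6*I*pi/7), {6} -> exp(4*I*pi/7).
Now take the inner product of this character with each irreducible chi from the table, <chi_4*chi_1, chi> = (1/7) sum_C |C| (chi_4*chi_1)(C) conj(chi(C)):
  <chi_4*chi_1, chi_0> = (1/7)[1*(1)*conj(1) + 1*(exp(-4*I*pi/7))*conj(1) + 1*(exp(6*I*pi/7))*conj(1) + 1*(exp(2*I*pi/7))*conj(1) + 1*(exp(-2*I*pi/7))*conj(1) + 1*(exp(-6*I*pi/7))*conj(1) + 1*(exp(4*I*pi/7))*conj(1)]
      = (1/7)[(1) + (exp(-4*I*pi/7)) + (exp(6*I*pi/7)) + (exp(2*I*pi/7)) + (exp(-2*I*pi/7)) + (exp(-6*I*pi/7)) + (exp(4*I*pi/7))] = 0/7 = 0
  <chi_4*chi_1, chi_1> = (1/7)[1*(1)*conj(1) + 1*(exp(-4*I*pi/7))*conj(exp(2*I*pi/7)) + 1*(exp(6*I*pi/7))*conj(exp(4*I*pi/7)) + 1*(exp(2*I*pi/7))*conj(exp(6*I*pi/7)) + 1*(exp(-2*I*pi/7))*conj(exp(-6*I*pi/7)) + 1*(exp(-6*I*pi/7))*conj(exp(-4*I*pi/7)) + 1*(exp(4*I*pi/7))*conj(exp(-2*I*pi/7))]
      = (1/7)[(1) + (exp(-6*I*pi/7)) + (exp(2*I*pi/7)) + (exp(-4*I*pi/7)) + (exp(4*I*pi/7)) + (exp(-2*I*pi/7)) + (exp(6*I*pi/7))] = 0/7 = 0
  <chi_4*chi_1, chi_2> = (1/7)[1*(1)*conj(1) + 1*(exp(-4*I*pi/7))*conj(exp(4*I*pi/7)) + 1*(exp(6*I*pi/7))*conj(exp(-6*I*pi/7)) + 1*(exp(2*I*pi/7))*conj(exp(-2*I*pi/7)) + 1*(exp(-2*I*pi/7))*conj(exp(2*I*pi/7)) + 1*(exp(-6*I*pi/7))*conj(exp(6*I*pi/7)) + 1*(exp(4*I*pi/7))*conj(exp(-4*I*pi/7))]
      = (1/7)[(1) + (exp(6*I*pi/7)) + (exp(-2*I*pi/7)) + (exp(4*I*pi/7)) + (exp(-4*I*pi/7)) + (exp(2*I*pi/7)) + (exp(-6*I*pi/7))] = 0/7 = 0
  <chi_4*chi_1, chi_3> = (1/7)[1*(1)*conj(1) + 1*(exp(-4*I*pi/7))*conj(exp(6*I*pi/7)) + 1*(exp(6*I*pi/7))*conj(exp(-2*I*pi/7)) + 1*(exp(2*I*pi/7))*conj(exp(4*I*pi/7)) + 1*(exp(-2*I*pi/7))*conj(exp(-4*I*pi/7)) + 1*(exp(-6*I*pi/7))*conj(exp(2*I*pi/7)) + 1*(exp(4*I*pi/7))*conj(exp(-6*I*pi/7))]
      = (1/7)[(1) + (exp(4*I*pi/7)) + (exp(-6*I*pi/7)) + (exp(-2*I*pi/7)) + (exp(2*I*pi/7)) + (exp(6*I*pi/7)) + (exp(-4*I*pi/7))] = 0/7 = 0
  <chi_4*chi_1, chi_4> = (1/7)[1*(1)*conj(1) + 1*(exp(-4*I*pi/7))*conj(exp(-6*I*pi/7)) + 1*(exp(6*I*pi/7))*conj(exp(2*I*pi/7)) + 1*(exp(2*I*pi/7))*conj(exp(-4*I*pi/7)) + 1*(exp(-2*I*pi/7))*conj(exp(4*I*pi/7)) + 1*(exp(-6*I*pi/7))*conj(exp(-2*I*pi/7)) + 1*(exp(4*I*pi/7))*conj(exp(6*I*pi/7))]
      = (1/7)[(1) + (exp(2*I*pi/7)) + (exp(4*I*pi/7)) + (exp(6*I*pi/7)) + (exp(-6*I*pi/7)) + (exp(-4*I*pi/7)) + (exp(-2*I*pi/7))] = 0/7 = 0
  <chi_4*chi_1, chi_5> = (1/7)[1*(1)*conj(1) + 1*(exp(-4*I*pi/7))*conj(exp(-4*I*pi/7)) + 1*(exp(6*I*pi/7))*conj(exp(6*I*pi/7)) + 1*(exp(2*I*pi/7))*conj(exp(2*I*pi/7)) + 1*(exp(-2*I*pi/7))*conj(exp(-2*I*pi/7)) + 1*(exp(-6*I*pi/7))*conj(exp(-6*I*pi/7)) + 1*(exp(4*I*pi/7))*conj(exp(4*I*pi/7))]
      = (1/7)[(1) + (1) + (1) + (1) + (1) + (1) + (1)] = 7/7 = 1
  <chi_4*chi_1, chi_6> = (1/7)[1*(1)*conj(1) + 1*(exp(-4*I*pi/7))*conj(exp(-2*I*pi/7)) + 1*(exp(6*I*pi/7))*conj(exp(-4*I*pi/7)) + 1*(exp(2*I*pi/7))*conj(exp(-6*I*pi/7)) + 1*(exp(-2*I*pi/7))*conj(exp(6*I*pi/7)) + 1*(exp(-6*I*pi/7))*conj(exp(4*I*pi/7)) + 1*(exp(4*I*pi/7))*conj(exp(2*I*pi/7))]
      = (1/7)[(1) + (exp(-2*I*pi/7)) + (exp(-4*I*pi/7)) + (exp(-6*I*pi/7)) + (exp(6*I*pi/7)) + (exp(4*I*pi/7)) + (exp(2*I*pi/7))] = 0/7 = 0
(Exp terms are combined using exp(i*s)*conj(exp(i*t)) = exp(i*(s-t)), and sums of them are collapsed using the identity that for every m > 1 the m distinct m-th roots of unity sum to 0, e.g. 1 + exp(2*I*pi/3) + exp(-2*I*pi/3) = 0.)
Hence the multiplicities are chi_5: 1. Dimension check: dim(chi_4)*dim(chi_1) = 1*1 = 1 and sum (mult * dim) = 1*1 = 1.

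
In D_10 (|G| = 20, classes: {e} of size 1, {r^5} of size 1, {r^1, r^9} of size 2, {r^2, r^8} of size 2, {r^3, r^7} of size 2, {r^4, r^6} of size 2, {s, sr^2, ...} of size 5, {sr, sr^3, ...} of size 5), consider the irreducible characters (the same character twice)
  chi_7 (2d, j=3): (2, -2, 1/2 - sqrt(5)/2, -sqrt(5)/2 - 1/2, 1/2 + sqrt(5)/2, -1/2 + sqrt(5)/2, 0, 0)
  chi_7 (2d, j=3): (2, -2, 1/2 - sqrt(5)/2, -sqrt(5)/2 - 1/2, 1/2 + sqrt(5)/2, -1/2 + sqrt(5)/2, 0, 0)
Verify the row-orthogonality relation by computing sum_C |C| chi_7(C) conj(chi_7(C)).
Sum = 20 = |G| = 20; so <chi_7, chi_7> = 1 (norm-1 confirms irreducibility).

Argument: Compute term by term over conjugacy classes (|C| * chi_7(C) * conj(chi_7(C))):
  1*(2)*conj(2) + 1*(-2)*conj(-2) + 2*(1/2 - sqrt(5)/2)*conj(1/2 - sqrt(5)/2) + 2*(-sqrt(5)/2 - 1/2)*conj(-sqrt(5)/2 - 1/2) + 2*(1/2 + sqrt(5)/2)*conj(1/2 + sqrt(5)/2) + 2*(-1/2 + sqrt(5)/2)*conj(-1/2 + sqrt(5)/2) + 5*(0)*conj(0) + 5*(0)*conj(0)
  = (4) + (4) + (3 - sqrt(5)) + (sqrt(5) + 3) + (sqrt(5) + 3) + (3 - sqrt(5)) + (0) + (0)
  = 20.
Dividing by |G| = 20 gives 20/20 = 1, matching the row-orthogonality relation <chi_7, chi_7> = [chi_7 = chi_7].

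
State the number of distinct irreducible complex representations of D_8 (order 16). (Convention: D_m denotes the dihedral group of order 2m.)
7

Derivation: The number of irreducible complex representations of a finite group equals its number of conjugacy classes. D_8 has 7 conjugacy classes (n/2 + 3 for n even), so D_8 (order 16) has exactly 7 irreducible complex representations.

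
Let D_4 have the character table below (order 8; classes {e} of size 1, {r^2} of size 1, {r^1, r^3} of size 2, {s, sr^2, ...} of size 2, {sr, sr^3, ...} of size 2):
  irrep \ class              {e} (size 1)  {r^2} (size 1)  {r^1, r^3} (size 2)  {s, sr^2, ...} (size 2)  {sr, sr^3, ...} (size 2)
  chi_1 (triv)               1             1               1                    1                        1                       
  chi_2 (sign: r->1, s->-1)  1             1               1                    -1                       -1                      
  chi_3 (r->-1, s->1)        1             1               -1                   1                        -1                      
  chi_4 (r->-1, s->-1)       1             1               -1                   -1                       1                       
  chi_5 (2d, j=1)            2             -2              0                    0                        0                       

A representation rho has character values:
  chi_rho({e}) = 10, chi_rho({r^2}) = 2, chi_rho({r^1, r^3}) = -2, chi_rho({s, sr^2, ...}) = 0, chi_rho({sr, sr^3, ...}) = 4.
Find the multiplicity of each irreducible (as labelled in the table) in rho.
Multiplicities: chi_1: 2, chi_2: 0, chi_3: 1, chi_4: 3, chi_5: 2.

Why: Use <chi_rho, chi> = (1/|G|) sum_C |C| * chi_rho(C) * conj(chi(C)) with |G| = 8 for each irreducible chi in the table:
  <chi_rho, chi_1> = (1/8)[1*(10)*conj(1) + 1*(2)*conj(1) + 2*(-2)*conj(1) + 2*(0)*conj(1) + 2*(4)*conj(1)]
      = (1/8)[(10) + (2) + (-4) + (0) + (8)] = 16/8 = 2
  <chi_rho, chi_2> = (1/8)[1*(10)*conj(1) + 1*(2)*conj(1) + 2*(-2)*conj(1) + 2*(0)*conj(-1) + 2*(4)*conj(-1)]
      = (1/8)[(10) + (2) + (-4) + (0) + (-8)] = 0/8 = 0
  <chi_rho, chi_3> = (1/8)[1*(10)*conj(1) + 1*(2)*conj(1) + 2*(-2)*conj(-1) + 2*(0)*conj(1) + 2*(4)*conj(-1)]
      = (1/8)[(10) + (2) + (4) + (0) + (-8)] = 8/8 = 1
  <chi_rho, chi_4> = (1/8)[1*(10)*conj(1) + 1*(2)*conj(1) + 2*(-2)*conj(-1) + 2*(0)*conj(-1) + 2*(4)*conj(1)]
      = (1/8)[(10) + (2) + (4) + (0) + (8)] = 24/8 = 3
  <chi_rho, chi_5> = (1/8)[1*(10)*conj(2) + 1*(2)*conj(-2) + 2*(-2)*conj(0) + 2*(0)*conj(0) + 2*(4)*conj(0)]
      = (1/8)[(20) + (-4) + (0) + (0) + (0)] = 16/8 = 2
Dimension check: dim(rho) = sum (mult * dim) = 2*1 + 0*1 + 1*1 + 3*1 + 2*2 = 10 = chi_rho(e) = 10.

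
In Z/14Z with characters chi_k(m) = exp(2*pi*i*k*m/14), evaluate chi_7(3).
chi_7(3) = zeta_14^21 = -1

Justification: chi_7(3) = zeta_14^(7*3) = zeta_14^21. Since zeta_14^14 = 1, this equals zeta_14^7 = exp(2*pi*i*7/14) = -1.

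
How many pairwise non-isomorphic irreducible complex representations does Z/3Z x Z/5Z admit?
15

Reasoning: The number of irreducible complex representations of a finite group equals its number of conjugacy classes. Z/3Z x Z/5Z is abelian of order 15, so every element is its own conjugacy class: 15 classes, so Z/3Z x Z/5Z (order 15) has exactly 15 irreducible complex representations.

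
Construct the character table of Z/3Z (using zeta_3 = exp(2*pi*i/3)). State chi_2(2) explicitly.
Character table of Z/3Z (irreps indexed chi_0,...,chi_2 with chi_k(m) = zeta_3^(k*m), zeta_3 = exp(2*pi*i/3)):
  irrep \ class  {0} (size 1)  {1} (size 1)    {2} (size 1)  
  chi_0          1             1               1             
  chi_1          1             exp(2*I*pi/3)   exp(-2*I*pi/3)
  chi_2          1             exp(-2*I*pi/3)  exp(2*I*pi/3) 

Spot check: chi_2(2) = zeta_3^(2*2) = zeta_3^4 = exp(2*I*pi/3).

Explanation: Z/3Z is abelian, so all 3 irreducible complex representations are 1-dimensional. They are given by chi_k(m) = zeta_3^(k*m) for k = 0,...,2. Row orthogonality: sum_m chi_k(m) conj(chi_l(m)) = 3 * [k = l].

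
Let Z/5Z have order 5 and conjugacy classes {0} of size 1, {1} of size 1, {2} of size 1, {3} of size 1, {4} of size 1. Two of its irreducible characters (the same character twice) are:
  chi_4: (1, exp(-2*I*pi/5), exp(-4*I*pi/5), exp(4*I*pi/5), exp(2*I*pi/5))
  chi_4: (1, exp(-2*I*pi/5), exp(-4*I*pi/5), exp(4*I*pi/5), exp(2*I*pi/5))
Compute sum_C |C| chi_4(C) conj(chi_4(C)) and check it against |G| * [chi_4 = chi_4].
Sum = 5 = |G| = 5; so <chi_4, chi_4> = 1 (norm-1 confirms irreducibility).

Details: Compute term by term over conjugacy classes (|C| * chi_4(C) * conj(chi_4(C))):
  1*(1)*conj(1) + 1*(exp(-2*I*pi/5))*conj(exp(-2*I*pi/5)) + 1*(exp(-4*I*pi/5))*conj(exp(-4*I*pi/5)) + 1*(exp(4*I*pi/5))*conj(exp(4*I*pi/5)) + 1*(exp(2*I*pi/5))*conj(exp(2*I*pi/5))
  = (1) + (1) + (1) + (1) + (1)
  = 5.
(Exp terms are combined using exp(i*s)*conj(exp(i*t)) = exp(i*(s-t)), and sums of them are collapsed using the identity that for every m > 1 the m distinct m-th roots of unity sum to 0, e.g. 1 + exp(2*I*pi/3) + exp(-2*I*pi/3) = 0.)
Dividing by |G| = 5 gives 5/5 = 1, matching the row-orthogonality relation <chi_4, chi_4> = [chi_4 = chi_4].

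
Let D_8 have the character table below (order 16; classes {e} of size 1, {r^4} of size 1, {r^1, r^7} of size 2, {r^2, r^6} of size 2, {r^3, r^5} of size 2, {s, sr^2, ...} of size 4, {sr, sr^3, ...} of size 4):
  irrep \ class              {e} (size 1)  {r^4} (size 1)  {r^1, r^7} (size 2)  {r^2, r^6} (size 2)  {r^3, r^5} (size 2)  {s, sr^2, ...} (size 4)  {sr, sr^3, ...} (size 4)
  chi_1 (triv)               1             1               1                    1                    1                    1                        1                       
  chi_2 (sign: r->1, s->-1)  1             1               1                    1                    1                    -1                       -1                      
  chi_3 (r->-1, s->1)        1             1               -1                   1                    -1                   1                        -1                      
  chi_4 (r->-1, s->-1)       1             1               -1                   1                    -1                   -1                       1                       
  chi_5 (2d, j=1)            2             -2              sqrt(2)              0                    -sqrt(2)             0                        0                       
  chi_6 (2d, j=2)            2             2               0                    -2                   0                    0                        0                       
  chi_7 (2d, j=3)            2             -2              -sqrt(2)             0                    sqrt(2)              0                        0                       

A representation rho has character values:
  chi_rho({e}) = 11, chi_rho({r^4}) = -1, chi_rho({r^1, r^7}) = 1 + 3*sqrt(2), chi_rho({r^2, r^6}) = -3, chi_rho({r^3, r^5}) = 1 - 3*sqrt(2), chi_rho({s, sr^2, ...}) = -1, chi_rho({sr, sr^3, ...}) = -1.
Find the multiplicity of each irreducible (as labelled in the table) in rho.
Multiplicities: chi_1: 0, chi_2: 1, chi_3: 0, chi_4: 0, chi_5: 3, chi_6: 2, chi_7: 0.

Derivation: Use <chi_rho, chi> = (1/|G|) sum_C |C| * chi_rho(C) * conj(chi(C)) with |G| = 16 for each irreducible chi in the table:
  <chi_rho, chi_1> = (1/16)[1*(11)*conj(1) + 1*(-1)*conj(1) + 2*(1 + 3*sqrt(2))*conj(1) + 2*(-3)*conj(1) + 2*(1 - 3*sqrt(2))*conj(1) + 4*(-1)*conj(1) + 4*(-1)*conj(1)]
      = (1/16)[(11) + (-1) + (2 + 6*sqrt(2)) + (-6) + (2 - 6*sqrt(2)) + (-4) + (-4)] = 0/16 = 0
  <chi_rho, chi_2> = (1/16)[1*(11)*conj(1) + 1*(-1)*conj(1) + 2*(1 + 3*sqrt(2))*conj(1) + 2*(-3)*conj(1) + 2*(1 - 3*sqrt(2))*conj(1) + 4*(-1)*conj(-1) + 4*(-1)*conj(-1)]
      = (1/16)[(11) + (-1) + (2 + 6*sqrt(2)) + (-6) + (2 - 6*sqrt(2)) + (4) + (4)] = 16/16 = 1
  <chi_rho, chi_3> = (1/16)[1*(11)*conj(1) + 1*(-1)*conj(1) + 2*(1 + 3*sqrt(2))*conj(-1) + 2*(-3)*conj(1) + 2*(1 - 3*sqrt(2))*conj(-1) + 4*(-1)*conj(1) + 4*(-1)*conj(-1)]
      = (1/16)[(11) + (-1) + (-6*sqrt(2) - 2) + (-6) + (-2 + 6*sqrt(2)) + (-4) + (4)] = 0/16 = 0
  <chi_rho, chi_4> = (1/16)[1*(11)*conj(1) + 1*(-1)*conj(1) + 2*(1 + 3*sqrt(2))*conj(-1) + 2*(-3)*conj(1) + 2*(1 - 3*sqrt(2))*conj(-1) + 4*(-1)*conj(-1) + 4*(-1)*conj(1)]
      = (1/16)[(11) + (-1) + (-6*sqrt(2) - 2) + (-6) + (-2 + 6*sqrt(2)) + (4) + (-4)] = 0/16 = 0
  <chi_rho, chi_5> = (1/16)[1*(11)*conj(2) + 1*(-1)*conj(-2) + 2*(1 + 3*sqrt(2))*conj(sqrt(2)) + 2*(-3)*conj(0) + 2*(1 - 3*sqrt(2))*conj(-sqrt(2)) + 4*(-1)*conj(0) + 4*(-1)*conj(0)]
      = (1/16)[(22) + (2) + (2*sqrt(2) + 12) + (0) + (12 - 2*sqrt(2)) + (0) + (0)] = 48/16 = 3
  <chi_rho, chi_6> = (1/16)[1*(11)*conj(2) + 1*(-1)*conj(2) + 2*(1 + 3*sqrt(2))*conj(0) + 2*(-3)*conj(-2) + 2*(1 - 3*sqrt(2))*conj(0) + 4*(-1)*conj(0) + 4*(-1)*conj(0)]
      = (1/16)[(22) + (-2) + (0) + (12) + (0) + (0) + (0)] = 32/16 = 2
  <chi_rho, chi_7> = (1/16)[1*(11)*conj(2) + 1*(-1)*conj(-2) + 2*(1 + 3*sqrt(2))*conj(-sqrt(2)) + 2*(-3)*conj(0) + 2*(1 - 3*sqrt(2))*conj(sqrt(2)) + 4*(-1)*conj(0) + 4*(-1)*conj(0)]
      = (1/16)[(22) + (2) + (-12 - 2*sqrt(2)) + (0) + (-12 + 2*sqrt(2)) + (0) + (0)] = 0/16 = 0
Dimension check: dim(rho) = sum (mult * dim) = 0*1 + 1*1 + 0*1 + 0*1 + 3*2 + 2*2 + 0*2 = 11 = chi_rho(e) = 11.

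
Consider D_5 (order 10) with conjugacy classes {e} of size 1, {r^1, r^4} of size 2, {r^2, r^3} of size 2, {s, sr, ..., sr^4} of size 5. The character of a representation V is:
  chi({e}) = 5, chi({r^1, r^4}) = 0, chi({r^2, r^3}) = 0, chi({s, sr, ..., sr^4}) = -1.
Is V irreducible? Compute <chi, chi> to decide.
Not irreducible (reducible): <chi, chi> = 3 > 1.

Reasoning: <chi, chi> = (1/|G|) sum_C |C| * |chi(C)|^2 = (1/10)[1*|5|^2 + 2*|0|^2 + 2*|0|^2 + 5*|-1|^2]
  = (1/10)[(25) + (0) + (0) + (5)] = 30/10 = 3.
A character is irreducible iff <chi, chi> = 1, so this representation is reducible.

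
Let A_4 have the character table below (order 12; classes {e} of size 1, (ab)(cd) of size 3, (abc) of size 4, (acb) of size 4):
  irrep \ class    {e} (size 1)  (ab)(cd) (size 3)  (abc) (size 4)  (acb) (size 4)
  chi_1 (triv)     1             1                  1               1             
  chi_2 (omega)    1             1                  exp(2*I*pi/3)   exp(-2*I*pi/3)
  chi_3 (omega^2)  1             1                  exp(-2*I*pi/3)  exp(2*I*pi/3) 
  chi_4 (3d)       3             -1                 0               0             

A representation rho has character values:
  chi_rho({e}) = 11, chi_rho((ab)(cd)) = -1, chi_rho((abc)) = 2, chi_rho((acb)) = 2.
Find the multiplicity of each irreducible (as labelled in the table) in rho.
Multiplicities: chi_1: 2, chi_2: 0, chi_3: 0, chi_4: 3.

Justification: Use <chi_rho, chi> = (1/|G|) sum_C |C| * chi_rho(C) * conj(chi(C)) with |G| = 12 for each irreducible chi in the table:
  <chi_rho, chi_1> = (1/12)[1*(11)*conj(1) + 3*(-1)*conj(1) + 4*(2)*conj(1) + 4*(2)*conj(1)]
      = (1/12)[(11) + (-3) + (8) + (8)] = 24/12 = 2
  <chi_rho, chi_2> = (1/12)[1*(11)*conj(1) + 3*(-1)*conj(1) + 4*(2)*conj(exp(2*I*pi/3)) + 4*(2)*conj(exp(-2*I*pi/3))]
      = (1/12)[(11) + (-3) + (8*exp(-2*I*pi/3)) + (8*exp(2*I*pi/3))] = 0/12 = 0
  <chi_rho, chi_3> = (1/12)[1*(11)*conj(1) + 3*(-1)*conj(1) + 4*(2)*conj(exp(-2*I*pi/3)) + 4*(2)*conj(exp(2*I*pi/3))]
      = (1/12)[(11) + (-3) + (8*exp(2*I*pi/3)) + (8*exp(-2*I*pi/3))] = 0/12 = 0
  <chi_rho, chi_4> = (1/12)[1*(11)*conj(3) + 3*(-1)*conj(-1) + 4*(2)*conj(0) + 4*(2)*conj(0)]
      = (1/12)[(33) + (3) + (0) + (0)] = 36/12 = 3
(Exp terms are combined using exp(i*s)*conj(exp(i*t)) = exp(i*(s-t)), and sums of them are collapsed using the identity that for every m > 1 the m distinct m-th roots of unity sum to 0, e.g. 1 + exp(2*I*pi/3) + exp(-2*I*pi/3) = 0.)
Dimension check: dim(rho) = sum (mult * dim) = 2*1 + 0*1 + 0*1 + 3*3 = 11 = chi_rho(e) = 11.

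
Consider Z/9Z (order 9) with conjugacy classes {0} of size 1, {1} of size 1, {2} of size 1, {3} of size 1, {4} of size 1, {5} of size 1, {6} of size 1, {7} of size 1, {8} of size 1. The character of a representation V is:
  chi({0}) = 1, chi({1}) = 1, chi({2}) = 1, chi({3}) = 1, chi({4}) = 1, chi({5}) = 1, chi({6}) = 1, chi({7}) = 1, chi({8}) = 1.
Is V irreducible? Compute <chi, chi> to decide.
Irreducible: <chi, chi> = 1.

Argument: <chi, chi> = (1/|G|) sum_C |C| * |chi(C)|^2 = (1/9)[1*|1|^2 + 1*|1|^2 + 1*|1|^2 + 1*|1|^2 + 1*|1|^2 + 1*|1|^2 + 1*|1|^2 + 1*|1|^2 + 1*|1|^2]
  = (1/9)[(1) + (1) + (1) + (1) + (1) + (1) + (1) + (1) + (1)] = 9/9 = 1.
(Exp terms are combined using exp(i*s)*conj(exp(i*t)) = exp(i*(s-t)), and sums of them are collapsed using the identity that for every m > 1 the m distinct m-th roots of unity sum to 0, e.g. 1 + exp(2*I*pi/3) + exp(-2*I*pi/3) = 0.)
A character is irreducible iff <chi, chi> = 1, so this representation is irreducible.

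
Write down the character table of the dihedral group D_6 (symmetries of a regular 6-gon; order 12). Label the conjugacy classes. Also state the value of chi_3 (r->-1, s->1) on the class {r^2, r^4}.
Conjugacy classes: {e} of size 1, {r^3} of size 1, {r^1, r^5} of size 2, {r^2, r^4} of size 2, {s, sr^2, ...} of size 3, {sr, sr^3, ...} of size 3.
Character table:
  irrep \ class              {e} (size 1)  {r^3} (size 1)  {r^1, r^5} (size 2)  {r^2, r^4} (size 2)  {s, sr^2, ...} (size 3)  {sr, sr^3, ...} (size 3)
  chi_1 (triv)               1             1               1                    1                    1                        1                       
  chi_2 (sign: r->1, s->-1)  1             1               1                    1                    -1                       -1                      
  chi_3 (r->-1, s->1)        1             -1              -1                   1                    1                        -1                      
  chi_4 (r->-1, s->-1)       1             -1              -1                   1                    -1                       1                       
  chi_5 (2d, j=1)            2             -2              1                    -1                   0                        0                       
  chi_6 (2d, j=2)            2             2               -1                   -1                   0                        0                       

Spot check: chi_3 (r->-1, s->1) on {r^2, r^4} = 1.

D_6 has order 2*6 = 12 with 6 conjugacy classes, hence 6 irreducibles. Sum of squared dims 1 + 1 + 1 + 1 + 4 + 4 = 12 = |G|. Linear characters come from the abelianisation; the 2-dimensional irreps have character r^k -> 2*cos(2*pi*j*k/6), reflections -> 0.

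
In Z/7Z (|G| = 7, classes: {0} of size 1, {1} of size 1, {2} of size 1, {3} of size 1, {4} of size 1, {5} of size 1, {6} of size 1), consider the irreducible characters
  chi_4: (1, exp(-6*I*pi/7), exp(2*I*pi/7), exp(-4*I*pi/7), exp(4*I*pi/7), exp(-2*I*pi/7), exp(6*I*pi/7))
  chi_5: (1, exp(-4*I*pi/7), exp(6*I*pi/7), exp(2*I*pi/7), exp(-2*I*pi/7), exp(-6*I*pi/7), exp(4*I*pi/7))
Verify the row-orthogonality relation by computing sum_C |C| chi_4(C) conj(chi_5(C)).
Sum = 0; so <chi_4, chi_5> = 0 (distinct irreducibles are orthogonal).

Argument: Compute term by term over conjugacy classes (|C| * chi_4(C) * conj(chi_5(C))):
  1*(1)*conj(1) + 1*(exp(-6*I*pi/7))*conj(exp(-4*I*pi/7)) + 1*(exp(2*I*pi/7))*conj(exp(6*I*pi/7)) + 1*(exp(-4*I*pi/7))*conj(exp(2*I*pi/7)) + 1*(exp(4*I*pi/7))*conj(exp(-2*I*pi/7)) + 1*(exp(-2*I*pi/7))*conj(exp(-6*I*pi/7)) + 1*(exp(6*I*pi/7))*conj(exp(4*I*pi/7))
  = (1) + (exp(-2*I*pi/7)) + (exp(-4*I*pi/7)) + (exp(-6*I*pi/7)) + (exp(6*I*pi/7)) + (exp(4*I*pi/7)) + (exp(2*I*pi/7))
  = 0.
(Exp terms are combined using exp(i*s)*conj(exp(i*t)) = exp(i*(s-t)), and sums of them are collapsed using the identity that for every m > 1 the m distinct m-th roots of unity sum to 0, e.g. 1 + exp(2*I*pi/3) + exp(-2*I*pi/3) = 0.)
Dividing by |G| = 7 gives 0/7 = 0, matching the row-orthogonality relation <chi_4, chi_5> = [chi_4 = chi_5].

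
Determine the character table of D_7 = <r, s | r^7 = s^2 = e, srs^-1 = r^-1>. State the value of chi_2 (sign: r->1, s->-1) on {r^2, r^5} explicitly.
Conjugacy classes: {e} of size 1, {r^1, r^6} of size 2, {r^2, r^5} of size 2, {r^3, r^4} of size 2, {s, sr, ..., sr^6} of size 7.
Character table:
  irrep \ class              {e} (size 1)  {r^1, r^6} (size 2)  {r^2, r^5} (size 2)  {r^3, r^4} (size 2)  {s, sr, ..., sr^6} (size 7)
  chi_1 (triv)               1             1                    1                    1                    1                          
  chi_2 (sign: r->1, s->-1)  1             1                    1                    1                    -1                         
  chi_3 (2d, j=1)            2             2*cos(2*pi/7)        -2*cos(3*pi/7)       -2*cos(pi/7)         0                          
  chi_4 (2d, j=2)            2             -2*cos(3*pi/7)       -2*cos(pi/7)         2*cos(2*pi/7)        0                          
  chi_5 (2d, j=3)            2             -2*cos(pi/7)         2*cos(2*pi/7)        -2*cos(3*pi/7)       0                          

Spot check: chi_2 (sign: r->1, s->-1) on {r^2, r^5} = 1.

Explanation: D_7 has order 2*7 = 14 with 5 conjugacy classes, hence 5 irreducibles. Sum of squared dims 1 + 1 + 4 + 4 + 4 = 14 = |G|. Linear characters come from the abelianisation; the 2-dimensional irreps have character r^k -> 2*cos(2*pi*j*k/7), reflections -> 0.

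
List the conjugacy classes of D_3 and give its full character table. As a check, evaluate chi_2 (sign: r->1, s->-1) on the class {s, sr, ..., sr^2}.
Conjugacy classes: {e} of size 1, {r^1, r^2} of size 2, {s, sr, ..., sr^2} of size 3.
Character table:
  irrep \ class              {e} (size 1)  {r^1, r^2} (size 2)  {s, sr, ..., sr^2} (size 3)
  chi_1 (triv)               1             1                    1                          
  chi_2 (sign: r->1, s->-1)  1             1                    -1                         
  chi_3 (2d, j=1)            2             -1                   0                          

Spot check: chi_2 (sign: r->1, s->-1) on {s, sr, ..., sr^2} = -1.

Explanation: D_3 has order 2*3 = 6 with 3 conjugacy classes, hence 3 irreducibles. Sum of squared dims 1 + 1 + 4 = 6 = |G|. Linear characters come from the abelianisation; the 2-dimensional irreps have character r^k -> 2*cos(2*pi*j*k/3), reflections -> 0.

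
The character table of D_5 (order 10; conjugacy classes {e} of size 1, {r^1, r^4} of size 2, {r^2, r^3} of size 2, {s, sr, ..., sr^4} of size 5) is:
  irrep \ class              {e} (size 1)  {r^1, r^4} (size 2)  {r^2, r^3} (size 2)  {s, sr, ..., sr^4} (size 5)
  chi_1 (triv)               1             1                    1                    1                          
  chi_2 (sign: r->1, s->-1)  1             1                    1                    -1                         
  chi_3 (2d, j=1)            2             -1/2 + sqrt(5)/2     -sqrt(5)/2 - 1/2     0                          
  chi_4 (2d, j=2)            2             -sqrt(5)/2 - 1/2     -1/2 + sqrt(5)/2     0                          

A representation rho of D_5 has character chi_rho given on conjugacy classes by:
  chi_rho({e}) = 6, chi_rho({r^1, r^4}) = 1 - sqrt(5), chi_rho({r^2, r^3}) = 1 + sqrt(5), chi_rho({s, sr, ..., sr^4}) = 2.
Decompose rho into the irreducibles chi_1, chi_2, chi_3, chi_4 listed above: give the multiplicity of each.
Multiplicities: chi_1: 2, chi_2: 0, chi_3: 0, chi_4: 2.

Use <chi_rho, chi> = (1/|G|) sum_C |C| * chi_rho(C) * conj(chi(C)) with |G| = 10 for each irreducible chi in the table:
  <chi_rho, chi_1> = (1/10)[1*(6)*conj(1) + 2*(1 - sqrt(5))*conj(1) + 2*(1 + sqrt(5))*conj(1) + 5*(2)*conj(1)]
      = (1/10)[(6) + (2 - 2*sqrt(5)) + (2 + 2*sqrt(5)) + (10)] = 20/10 = 2
  <chi_rho, chi_2> = (1/10)[1*(6)*conj(1) + 2*(1 - sqrt(5))*conj(1) + 2*(1 + sqrt(5))*conj(1) + 5*(2)*conj(-1)]
      = (1/10)[(6) + (2 - 2*sqrt(5)) + (2 + 2*sqrt(5)) + (-10)] = 0/10 = 0
  <chi_rho, chi_3> = (1/10)[1*(6)*conj(2) + 2*(1 - sqrt(5))*conj(-1/2 + sqrt(5)/2) + 2*(1 + sqrt(5))*conj(-sqrt(5)/2 - 1/2) + 5*(2)*conj(0)]
      = (1/10)[(12) + (-6 + 2*sqrt(5)) + (-6 - 2*sqrt(5)) + (0)] = 0/10 = 0
  <chi_rho, chi_4> = (1/10)[1*(6)*conj(2) + 2*(1 - sqrt(5))*conj(-sqrt(5)/2 - 1/2) + 2*(1 + sqrt(5))*conj(-1/2 + sqrt(5)/2) + 5*(2)*conj(0)]
      = (1/10)[(12) + (4) + (4) + (0)] = 20/10 = 2
Dimension check: dim(rho) = sum (mult * dim) = 2*1 + 0*1 + 0*2 + 2*2 = 6 = chi_rho(e) = 6.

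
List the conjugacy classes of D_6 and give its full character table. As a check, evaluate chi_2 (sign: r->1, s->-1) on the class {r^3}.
Conjugacy classes: {e} of size 1, {r^3} of size 1, {r^1, r^5} of size 2, {r^2, r^4} of size 2, {s, sr^2, ...} of size 3, {sr, sr^3, ...} of size 3.
Character table:
  irrep \ class              {e} (size 1)  {r^3} (size 1)  {r^1, r^5} (size 2)  {r^2, r^4} (size 2)  {s, sr^2, ...} (size 3)  {sr, sr^3, ...} (size 3)
  chi_1 (triv)               1             1               1                    1                    1                        1                       
  chi_2 (sign: r->1, s->-1)  1             1               1                    1                    -1                       -1                      
  chi_3 (r->-1, s->1)        1             -1              -1                   1                    1                        -1                      
  chi_4 (r->-1, s->-1)       1             -1              -1                   1                    -1                       1                       
  chi_5 (2d, j=1)            2             -2              1                    -1                   0                        0                       
  chi_6 (2d, j=2)            2             2               -1                   -1                   0                        0                       

Spot check: chi_2 (sign: r->1, s->-1) on {r^3} = 1.

Solution. D_6 has order 2*6 = 12 with 6 conjugacy classes, hence 6 irreducibles. Sum of squared dims 1 + 1 + 1 + 1 + 4 + 4 = 12 = |G|. Linear characters come from the abelianisation; the 2-dimensional irreps have character r^k -> 2*cos(2*pi*j*k/6), reflections -> 0.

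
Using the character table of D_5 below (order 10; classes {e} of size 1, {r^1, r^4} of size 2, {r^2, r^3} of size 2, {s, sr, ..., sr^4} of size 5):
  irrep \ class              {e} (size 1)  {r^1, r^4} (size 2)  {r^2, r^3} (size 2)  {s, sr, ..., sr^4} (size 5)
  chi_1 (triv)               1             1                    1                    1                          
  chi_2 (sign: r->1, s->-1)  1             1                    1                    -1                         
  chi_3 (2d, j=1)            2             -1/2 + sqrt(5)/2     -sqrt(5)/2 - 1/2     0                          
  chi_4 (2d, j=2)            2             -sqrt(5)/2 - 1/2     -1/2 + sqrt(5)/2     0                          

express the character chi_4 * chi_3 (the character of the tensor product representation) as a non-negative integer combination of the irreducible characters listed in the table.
chi_4 tensor chi_3 = chi_3 + chi_4 (all other irreducibles have multiplicity 0).

Justification: The character of a tensor product is the pointwise product (chi_4 * chi_3)(C) = chi_4(C) * chi_3(C):
  {e}: (2)*(2), {r^1, r^4}: (-sqrt(5)/2 - 1/2)*(-1/2 + sqrt(5)/2), {r^2, r^3}: (-1/2 + sqrt(5)/2)*(-sqrt(5)/2 - 1/2), {s, sr, ..., sr^4}: (0)*(0)
so (chi_4 * chi_3) takes values
  {e} -> 4, {r^1, r^4} -> -1, {r^2, r^3} -> -1, {s, sr, ..., sr^4} -> 0.
Now take the inner product of this character with each irreducible chi from the table, <chi_4*chi_3, chi> = (1/10) sum_C |C| (chi_4*chi_3)(C) conj(chi(C)):
  <chi_4*chi_3, chi_1> = (1/10)[1*(4)*conj(1) + 2*(-1)*conj(1) + 2*(-1)*conj(1) + 5*(0)*conj(1)]
      = (1/10)[(4) + (-2) + (-2) + (0)] = 0/10 = 0
  <chi_4*chi_3, chi_2> = (1/10)[1*(4)*conj(1) + 2*(-1)*conj(1) + 2*(-1)*conj(1) + 5*(0)*conj(-1)]
      = (1/10)[(4) + (-2) + (-2) + (0)] = 0/10 = 0
  <chi_4*chi_3, chi_3> = (1/10)[1*(4)*conj(2) + 2*(-1)*conj(-1/2 + sqrt(5)/2) + 2*(-1)*conj(-sqrt(5)/2 - 1/2) + 5*(0)*conj(0)]
      = (1/10)[(8) + (1 - sqrt(5)) + (1 + sqrt(5)) + (0)] = 10/10 = 1
  <chi_4*chi_3, chi_4> = (1/10)[1*(4)*conj(2) + 2*(-1)*conj(-sqrt(5)/2 - 1/2) + 2*(-1)*conj(-1/2 + sqrt(5)/2) + 5*(0)*conj(0)]
      = (1/10)[(8) + (1 + sqrt(5)) + (1 - sqrt(5)) + (0)] = 10/10 = 1
Hence the multiplicities are chi_3: 1, chi_4: 1. Dimension check: dim(chi_4)*dim(chi_3) = 2*2 = 4 and sum (mult * dim) = 1*2 + 1*2 = 4.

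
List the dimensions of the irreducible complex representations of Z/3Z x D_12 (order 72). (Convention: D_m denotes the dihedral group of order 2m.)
Dimensions: 1, 1, 1, 1, 1, 1, 1, 1, 1, 1, 1, 1, 2, 2, 2, 2, 2, 2, 2, 2, 2, 2, 2, 2, 2, 2, 2

Derivation: There are 27 irreducibles (= number of conjugacy classes). Their dimensions d_i satisfy sum d_i^2 = |G| = 72: 1 + 1 + 1 + 1 + 1 + 1 + 1 + 1 + 1 + 1 + 1 + 1 + 4 + 4 + 4 + 4 + 4 + 4 + 4 + 4 + 4 + 4 + 4 + 4 + 4 + 4 + 4 = 72. (For the product with Z/3Z: each of the 3 1-dim characters of Z/3Z tensors with each irrep of D_12, giving 3 copies of each D_12-dimension.)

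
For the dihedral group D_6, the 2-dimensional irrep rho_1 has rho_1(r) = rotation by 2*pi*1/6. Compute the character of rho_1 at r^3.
chi_{rho_1}(r^3) = 2*cos(2*pi*1*3/6) = -2

Solution. rho_1(r^3) is rotation by angle 2*pi*1*3/6, whose trace is 2*cos(2*pi*1*3/6) = -2.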